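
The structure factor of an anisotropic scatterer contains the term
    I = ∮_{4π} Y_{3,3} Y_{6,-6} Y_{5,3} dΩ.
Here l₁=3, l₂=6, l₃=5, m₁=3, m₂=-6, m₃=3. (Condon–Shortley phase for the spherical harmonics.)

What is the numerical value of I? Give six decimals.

Rules hold: Σm=0, L=14 even, 3≤5≤9.
N = 7·13·11 = 1001
Δ = 4!·2!·8!/15! = 1/675675
Racah Σ t=1..3: t=1:−1/8640 t=2:+1/2304 t=3:−1/8640 = 7/34560
⇒ 3j(3 6 5; 0 0 0)² = 7/429, sgn -1
Racah Σ t=0..0: t=0:+1/1935360 = 1/1935360
⇒ 3j(3 6 5; 3 -6 3)² = 1/91, sgn +1
4πI² = N·(3j₀)²·(3jₘ)² = 7/39
I = -1·√(0.179487/4π) = -0.11951207

-0.119512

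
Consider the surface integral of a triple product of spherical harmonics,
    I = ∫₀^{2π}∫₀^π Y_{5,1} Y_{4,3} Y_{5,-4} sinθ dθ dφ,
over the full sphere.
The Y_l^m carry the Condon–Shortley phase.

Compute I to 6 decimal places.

-0.168084

Rules hold: Σm=0, L=14 even, 1≤5≤9.
N = 11·9·11 = 1089
Δ = 4!·6!·4!/15! = 1/3153150
Racah Σ t=0..4: t=0:+1/69120 t=1:−1/1728 t=2:+1/576 t=3:−1/1728 t=4:+1/69120 = 7/11520
⇒ 3j(5 4 5; 0 0 0)² = 2/143, sgn -1
Racah Σ t=3..4: t=3:−1/17280 t=4:+1/103680 = -1/20736
⇒ 3j(5 4 5; 1 3 -4)² = 10/429, sgn +1
4πI² = N·(3j₀)²·(3jₘ)² = 60/169
I = -1·√(0.35503/4π) = -0.16808437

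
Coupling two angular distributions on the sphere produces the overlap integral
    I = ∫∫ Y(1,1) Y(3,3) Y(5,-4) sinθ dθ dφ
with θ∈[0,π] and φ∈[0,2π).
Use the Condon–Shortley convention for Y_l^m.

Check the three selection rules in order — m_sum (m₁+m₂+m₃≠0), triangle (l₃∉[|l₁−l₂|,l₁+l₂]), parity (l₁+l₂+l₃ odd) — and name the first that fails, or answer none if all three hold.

m₁+m₂+m₃ = 1 + 3 − 4 = 0  ✓
triangle: |1−3|=2 ≤ l₃=5 ≤ 1+3=4  ✗
parity: l₁+l₂+l₃ = 9 is odd

triangle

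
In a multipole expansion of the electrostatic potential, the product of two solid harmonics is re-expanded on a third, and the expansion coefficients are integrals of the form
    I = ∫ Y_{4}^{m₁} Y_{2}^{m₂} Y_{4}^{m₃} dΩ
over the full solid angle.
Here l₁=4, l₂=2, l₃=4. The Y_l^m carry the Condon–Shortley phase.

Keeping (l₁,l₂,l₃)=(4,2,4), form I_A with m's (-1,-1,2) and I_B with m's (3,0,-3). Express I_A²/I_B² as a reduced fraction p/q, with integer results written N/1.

243/49

Same 4,2,4: normalisation and zero-m 3j drop out of the ratio.
A: Δ: 2! 6! 2! / 11! → 1/13860; sum: t=0:+1/240 t=1:−1/96 = -1/160; 3j²(4 2 4; -1 -1 2) = Δ·Π!·Σ² = 27/1540  (sign -1)
B: Δ: 2! 6! 2! / 11! → 1/13860; sum: t=0:+1/480 t=1:−1/720 = 1/1440; 3j²(4 2 4; 3 0 -3) = Δ·Π!·Σ² = 7/1980  (sign -1)
I_A²/I_B² = (27/1540)/(7/1980) = 243/49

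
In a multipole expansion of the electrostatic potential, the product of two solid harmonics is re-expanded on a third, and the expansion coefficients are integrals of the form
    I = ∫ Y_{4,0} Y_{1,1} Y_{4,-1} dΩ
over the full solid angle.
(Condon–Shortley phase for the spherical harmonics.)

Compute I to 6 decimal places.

0.000000

Σlᵢ=9 odd — θ-integrand is odd under cosθ→−cosθ; I=0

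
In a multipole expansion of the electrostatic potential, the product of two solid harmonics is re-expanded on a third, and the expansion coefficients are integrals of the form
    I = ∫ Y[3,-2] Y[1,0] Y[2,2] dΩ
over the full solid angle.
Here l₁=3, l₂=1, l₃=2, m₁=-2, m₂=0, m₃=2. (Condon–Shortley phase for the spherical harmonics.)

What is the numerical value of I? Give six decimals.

Checks pass: Σm=0; 6 even; l₃=2∈[2,4].
(2·3+1)(2·1+1)(2·2+1) = 105
Δ: 2! 4! 0! / 7! → 1/105
sum: t=1:−1/4 = -1/4
3j²(3 1 2; 0 0 0) = Δ·Π!·Σ² = 3/35  (sign -1)
sum: t=1:−1/24 = -1/24
3j²(3 1 2; -2 0 2) = Δ·Π!·Σ² = 1/21  (sign -1)
combine: 4πI² = 105·3/35·1/21 = 3/7
take √, sign +1: I = 0.18467439

0.184674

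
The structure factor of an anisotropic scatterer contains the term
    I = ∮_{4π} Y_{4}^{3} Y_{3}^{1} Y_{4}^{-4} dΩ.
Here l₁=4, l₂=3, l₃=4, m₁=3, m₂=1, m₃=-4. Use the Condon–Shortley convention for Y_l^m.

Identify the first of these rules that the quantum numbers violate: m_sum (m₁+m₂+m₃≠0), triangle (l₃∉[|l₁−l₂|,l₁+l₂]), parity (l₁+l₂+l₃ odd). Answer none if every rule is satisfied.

parity

Σmᵢ = 0  ✓
l₃∈[|l₁−l₂|,l₁+l₂]=[1,7], have l₃=4  ✓
Σlᵢ = 11 ⇒ odd  ✗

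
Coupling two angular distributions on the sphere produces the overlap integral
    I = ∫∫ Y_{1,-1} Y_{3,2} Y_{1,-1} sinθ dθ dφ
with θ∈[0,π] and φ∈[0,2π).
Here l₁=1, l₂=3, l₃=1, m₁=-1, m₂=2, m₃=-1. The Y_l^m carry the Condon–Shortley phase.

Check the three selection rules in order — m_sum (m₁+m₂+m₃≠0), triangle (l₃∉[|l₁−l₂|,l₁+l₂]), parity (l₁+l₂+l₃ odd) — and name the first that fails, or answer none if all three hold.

m₁+m₂+m₃ = -1 + 2 − 1 = 0  ✓
triangle: |1−3|=2 ≤ l₃=1 ≤ 1+3=4  ✗
parity: l₁+l₂+l₃ = 5 is odd

triangle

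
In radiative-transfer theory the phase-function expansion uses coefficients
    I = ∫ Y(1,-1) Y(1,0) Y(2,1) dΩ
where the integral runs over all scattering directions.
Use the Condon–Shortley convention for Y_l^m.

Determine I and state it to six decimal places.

Rules hold: Σm=0, L=4 even, 0≤2≤2.
N = 3·3·5 = 45
Δ = 0!·2!·2!/5! = 1/30
Racah Σ t=0..0: t=0:+1/1 = 1/1
⇒ 3j(1 1 2; 0 0 0)² = 2/15, sgn +1
Racah Σ t=0..0: t=0:+1/2 = 1/2
⇒ 3j(1 1 2; -1 0 1)² = 1/10, sgn -1
4πI² = N·(3j₀)²·(3jₘ)² = 3/5
I = -1·√(0.6/4π) = -0.21850969

-0.218510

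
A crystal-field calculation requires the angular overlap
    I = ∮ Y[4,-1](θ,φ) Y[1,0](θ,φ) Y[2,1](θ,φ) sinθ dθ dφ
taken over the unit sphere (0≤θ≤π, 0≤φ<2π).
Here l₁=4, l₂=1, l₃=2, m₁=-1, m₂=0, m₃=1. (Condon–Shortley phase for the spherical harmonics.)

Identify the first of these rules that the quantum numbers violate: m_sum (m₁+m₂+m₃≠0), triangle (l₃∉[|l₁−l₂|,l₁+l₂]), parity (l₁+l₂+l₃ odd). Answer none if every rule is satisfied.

triangle

azimuthal sum: -1 + 0 + 1 = 0  ✓
3 ≤ 2 ≤ 5 (triangle on l)  ✗
L = 4 + 1 + 2 = 7 (odd)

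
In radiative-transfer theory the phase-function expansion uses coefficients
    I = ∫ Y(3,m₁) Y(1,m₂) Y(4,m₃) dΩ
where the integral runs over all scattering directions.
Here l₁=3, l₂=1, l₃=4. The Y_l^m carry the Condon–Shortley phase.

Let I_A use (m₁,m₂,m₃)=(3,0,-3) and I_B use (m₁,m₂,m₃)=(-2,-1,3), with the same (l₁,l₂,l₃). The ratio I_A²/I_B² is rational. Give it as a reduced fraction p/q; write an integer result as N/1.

1/3

l's match ⇒ only the (l;m) 3-j factors differ between A and B.
A: triangle coeff Δ(3,1,4) = 1/252; Σ_t [0,0]: t=0:+1/720 = 1/720; (3j)²=1/36 [(3 1 4; 3 0 -3)], sign=-1
B: triangle coeff Δ(3,1,4) = 1/252; Σ_t [0,0]: t=0:+1/240 = 1/240; (3j)²=1/12 [(3 1 4; -2 -1 3)], sign=-1
I_A²/I_B² = (1/36)/(1/12) = 1/3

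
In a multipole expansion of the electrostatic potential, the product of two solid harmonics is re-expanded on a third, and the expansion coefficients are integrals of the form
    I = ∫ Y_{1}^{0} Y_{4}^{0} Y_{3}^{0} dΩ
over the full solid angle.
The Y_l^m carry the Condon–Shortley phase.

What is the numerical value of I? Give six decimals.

0.246233

m-sum 0 ✓  L=8 even ✓  3≤3≤5 ✓
Π(2lᵢ+1) = 3×9×7 = 189
triangle coeff Δ(1,4,3) = 1/252
Σ_t [1,1]: t=1:−1/36 = -1/36
(3j)²=4/63 [(1 4 3; 0 0 0)], sign=+1
(m-triple is (0,0,0) — same symbol as above.)
⇒ 4πI² = 16/21
I = (+1)√(16/21/(4π)) = 0.24623252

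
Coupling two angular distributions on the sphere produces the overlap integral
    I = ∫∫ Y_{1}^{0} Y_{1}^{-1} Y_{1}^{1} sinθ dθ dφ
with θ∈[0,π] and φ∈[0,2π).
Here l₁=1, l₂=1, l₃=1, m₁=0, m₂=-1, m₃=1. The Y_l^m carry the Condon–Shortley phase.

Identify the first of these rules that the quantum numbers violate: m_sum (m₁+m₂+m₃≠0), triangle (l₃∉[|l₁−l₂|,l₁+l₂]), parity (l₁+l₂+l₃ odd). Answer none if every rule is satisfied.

parity

m₁+m₂+m₃ = 0 − 1 + 1 = 0  ✓
triangle: |1−1|=0 ≤ l₃=1 ≤ 1+1=2  ✓
parity: l₁+l₂+l₃ = 3 is odd  ✗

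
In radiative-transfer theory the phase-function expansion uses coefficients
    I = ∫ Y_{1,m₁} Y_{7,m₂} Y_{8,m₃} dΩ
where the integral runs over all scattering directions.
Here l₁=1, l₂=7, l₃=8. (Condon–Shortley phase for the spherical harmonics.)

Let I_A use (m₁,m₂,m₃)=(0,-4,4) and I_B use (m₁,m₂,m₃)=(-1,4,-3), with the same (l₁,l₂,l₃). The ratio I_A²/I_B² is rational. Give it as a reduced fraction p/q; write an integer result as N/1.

24/5

l's match ⇒ only the (l;m) 3-j factors differ between A and B.
A: triangle coeff Δ(1,7,8) = 1/2040; Σ_t [0,0]: t=0:+1/239500800 = 1/239500800; (3j)²=2/85 [(1 7 8; 0 -4 4)], sign=+1
B: triangle coeff Δ(1,7,8) = 1/2040; Σ_t [0,0]: t=0:+1/479001600 = 1/479001600; (3j)²=1/204 [(1 7 8; -1 4 -3)], sign=-1
I_A²/I_B² = (2/85)/(1/204) = 24/5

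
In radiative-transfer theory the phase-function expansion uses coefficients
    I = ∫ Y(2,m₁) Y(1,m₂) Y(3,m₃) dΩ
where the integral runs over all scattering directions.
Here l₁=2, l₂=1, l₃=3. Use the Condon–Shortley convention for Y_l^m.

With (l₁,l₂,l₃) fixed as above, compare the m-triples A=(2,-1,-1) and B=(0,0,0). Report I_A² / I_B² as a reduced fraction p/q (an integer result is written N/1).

1/9

l's match ⇒ only the (l;m) 3-j factors differ between A and B.
A: triangle coeff Δ(2,1,3) = 1/105; Σ_t [0,0]: t=0:+1/48 = 1/48; (3j)²=1/105 [(2 1 3; 2 -1 -1)], sign=+1
B: triangle coeff Δ(2,1,3) = 1/105; Σ_t [0,0]: t=0:+1/4 = 1/4; (3j)²=3/35 [(2 1 3; 0 0 0)], sign=-1
I_A²/I_B² = (1/105)/(3/35) = 1/9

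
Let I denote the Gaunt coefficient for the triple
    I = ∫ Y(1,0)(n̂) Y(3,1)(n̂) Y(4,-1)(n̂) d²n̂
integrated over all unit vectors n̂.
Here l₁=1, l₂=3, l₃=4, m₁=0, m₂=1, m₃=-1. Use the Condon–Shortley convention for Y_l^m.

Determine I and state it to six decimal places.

Rules hold: Σm=0, L=8 even, 2≤4≤4.
N = 3·7·9 = 189
Δ = 0!·2!·6!/9! = 1/252
Racah Σ t=0..0: t=0:+1/36 = 1/36
⇒ 3j(1 3 4; 0 0 0)² = 4/63, sgn +1
Racah Σ t=0..0: t=0:+1/48 = 1/48
⇒ 3j(1 3 4; 0 1 -1)² = 5/84, sgn -1
4πI² = N·(3j₀)²·(3jₘ)² = 5/7
I = -1·√(0.714286/4π) = -0.23841361

-0.238414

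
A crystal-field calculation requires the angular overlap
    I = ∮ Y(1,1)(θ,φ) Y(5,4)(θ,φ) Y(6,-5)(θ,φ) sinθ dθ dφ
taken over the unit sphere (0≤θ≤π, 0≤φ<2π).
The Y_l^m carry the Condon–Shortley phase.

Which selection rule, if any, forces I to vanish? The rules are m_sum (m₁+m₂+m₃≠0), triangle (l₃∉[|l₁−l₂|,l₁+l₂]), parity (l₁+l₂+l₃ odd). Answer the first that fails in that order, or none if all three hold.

none

azimuthal sum: 1 + 4 − 5 = 0  ✓
4 ≤ 6 ≤ 6 (triangle on l)  ✓
L = 1 + 5 + 6 = 12 (even)  ✓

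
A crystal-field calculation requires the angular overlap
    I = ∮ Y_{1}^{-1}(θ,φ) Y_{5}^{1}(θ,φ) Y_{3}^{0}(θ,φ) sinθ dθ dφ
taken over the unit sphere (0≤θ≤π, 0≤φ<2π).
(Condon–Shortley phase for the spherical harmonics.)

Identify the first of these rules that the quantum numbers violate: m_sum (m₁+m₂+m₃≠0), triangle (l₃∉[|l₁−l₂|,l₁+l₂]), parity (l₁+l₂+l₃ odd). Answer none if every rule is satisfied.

m₁+m₂+m₃ = -1 + 1 + 0 = 0  ✓
triangle: |1−5|=4 ≤ l₃=3 ≤ 1+5=6  ✗
parity: l₁+l₂+l₃ = 9 is odd

triangle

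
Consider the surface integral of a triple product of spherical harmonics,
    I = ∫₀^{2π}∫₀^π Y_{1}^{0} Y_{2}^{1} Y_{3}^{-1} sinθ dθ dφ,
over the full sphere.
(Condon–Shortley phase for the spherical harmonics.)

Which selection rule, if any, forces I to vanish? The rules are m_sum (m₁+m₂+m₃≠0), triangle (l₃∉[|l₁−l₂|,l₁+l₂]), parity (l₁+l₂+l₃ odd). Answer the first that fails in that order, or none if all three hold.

m₁+m₂+m₃ = 0 + 1 − 1 = 0  ✓
triangle: |1−2|=1 ≤ l₃=3 ≤ 1+2=3  ✓
parity: l₁+l₂+l₃ = 6 is even  ✓

none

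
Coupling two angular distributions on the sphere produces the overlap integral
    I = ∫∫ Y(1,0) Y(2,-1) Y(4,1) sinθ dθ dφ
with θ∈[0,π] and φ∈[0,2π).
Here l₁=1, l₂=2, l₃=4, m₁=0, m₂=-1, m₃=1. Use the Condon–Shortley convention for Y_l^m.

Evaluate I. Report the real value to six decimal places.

0.000000

triangle: need 1≤l₃≤3, have 4; I=0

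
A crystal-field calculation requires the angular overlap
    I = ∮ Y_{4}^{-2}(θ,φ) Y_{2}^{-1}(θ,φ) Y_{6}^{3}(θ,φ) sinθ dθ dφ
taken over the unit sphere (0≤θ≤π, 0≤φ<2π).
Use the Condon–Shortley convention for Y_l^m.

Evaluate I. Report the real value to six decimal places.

Rules hold: Σm=0, L=12 even, 2≤6≤6.
N = 9·5·13 = 585
Δ = 0!·8!·4!/13! = 1/6435
Racah Σ t=0..0: t=0:+1/2304 = 1/2304
⇒ 3j(4 2 6; 0 0 0)² = 5/143, sgn +1
Racah Σ t=0..0: t=0:+1/8640 = 1/8640
⇒ 3j(4 2 6; -2 -1 3)² = 28/715, sgn -1
4πI² = N·(3j₀)²·(3jₘ)² = 1260/1573
I = -1·√(0.801017/4π) = -0.25247360

-0.252474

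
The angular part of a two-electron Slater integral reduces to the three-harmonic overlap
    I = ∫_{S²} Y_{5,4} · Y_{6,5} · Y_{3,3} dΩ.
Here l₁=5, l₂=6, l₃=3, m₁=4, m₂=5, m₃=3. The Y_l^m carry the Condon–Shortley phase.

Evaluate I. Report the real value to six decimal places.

4 + 5 + 3 = 12 ≠ 0: azimuthal integral kills it; I = 0

0.000000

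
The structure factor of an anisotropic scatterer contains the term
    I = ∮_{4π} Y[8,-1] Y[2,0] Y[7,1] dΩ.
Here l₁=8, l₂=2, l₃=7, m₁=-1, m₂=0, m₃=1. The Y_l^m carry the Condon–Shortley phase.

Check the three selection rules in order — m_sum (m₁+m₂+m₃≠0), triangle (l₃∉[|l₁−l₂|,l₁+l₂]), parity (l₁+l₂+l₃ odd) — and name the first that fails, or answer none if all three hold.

m₁+m₂+m₃ = -1 + 0 + 1 = 0  ✓
triangle: |8−2|=6 ≤ l₃=7 ≤ 8+2=10  ✓
parity: l₁+l₂+l₃ = 17 is odd  ✗

parity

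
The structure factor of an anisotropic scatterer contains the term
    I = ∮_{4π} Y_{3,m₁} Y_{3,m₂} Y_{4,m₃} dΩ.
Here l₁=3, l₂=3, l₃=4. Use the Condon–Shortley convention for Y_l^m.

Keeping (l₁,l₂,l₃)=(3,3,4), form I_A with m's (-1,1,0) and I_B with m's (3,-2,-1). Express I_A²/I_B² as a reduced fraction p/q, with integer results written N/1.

l's match ⇒ only the (l;m) 3-j factors differ between A and B.
A: triangle coeff Δ(3,3,4) = 1/34650; Σ_t [0,2]: t=0:+1/1152 t=1:−1/36 t=2:+1/32 = 5/1152; (3j)²=1/1386 [(3 3 4; -1 1 0)], sign=+1
B: triangle coeff Δ(3,3,4) = 1/34650; Σ_t [0,0]: t=0:+1/288 = 1/288; (3j)²=5/231 [(3 3 4; 3 -2 -1)], sign=-1
I_A²/I_B² = (1/1386)/(5/231) = 1/30

1/30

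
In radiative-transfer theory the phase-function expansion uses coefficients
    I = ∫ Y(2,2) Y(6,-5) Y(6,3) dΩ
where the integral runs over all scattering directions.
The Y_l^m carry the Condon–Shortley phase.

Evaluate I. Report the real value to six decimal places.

Rules hold: Σm=0, L=14 even, 4≤6≤8.
N = 5·13·13 = 845
Δ = 2!·2!·10!/15! = 1/90090
Racah Σ t=0..2: t=0:+1/69120 t=1:−1/14400 t=2:+1/69120 = -7/172800
⇒ 3j(2 6 6; 0 0 0)² = 14/715, sgn -1
Racah Σ t=0..0: t=0:+1/1451520 = 1/1451520
⇒ 3j(2 6 6; 2 -5 3)² = 1/91, sgn -1
4πI² = N·(3j₀)²·(3jₘ)² = 2/11
I = +1·√(0.181818/4π) = 0.12028562

0.120286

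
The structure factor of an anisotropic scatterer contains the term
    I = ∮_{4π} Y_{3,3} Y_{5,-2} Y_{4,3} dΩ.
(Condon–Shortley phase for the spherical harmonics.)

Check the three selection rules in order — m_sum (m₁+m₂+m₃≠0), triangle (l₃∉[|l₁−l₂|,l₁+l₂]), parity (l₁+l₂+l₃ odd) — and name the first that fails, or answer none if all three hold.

m_sum

azimuthal sum: 3 − 2 + 3 = 4  ✗
2 ≤ 4 ≤ 8 (triangle on l)
L = 3 + 5 + 4 = 12 (even)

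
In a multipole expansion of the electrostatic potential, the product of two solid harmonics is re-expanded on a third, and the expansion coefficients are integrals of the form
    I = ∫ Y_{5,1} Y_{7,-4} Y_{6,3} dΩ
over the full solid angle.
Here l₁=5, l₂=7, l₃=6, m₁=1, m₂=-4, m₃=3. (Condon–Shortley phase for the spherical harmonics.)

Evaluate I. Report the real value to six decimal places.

0.009749

m-sum 0 ✓  L=18 even ✓  2≤6≤12 ✓
Π(2lᵢ+1) = 11×15×13 = 2145
triangle coeff Δ(5,7,6) = 1/174594420
Σ_t [1,5]: t=1:−1/4147200 t=2:+1/207360 t=3:−1/82944 t=4:+1/207360 t=5:−1/4147200 = -1/345600
(3j)²=420/46189 [(5 7 6; 0 0 0)], sign=-1
Σ_t [0,3]: t=0:+1/12441600 t=1:−1/1036800 t=2:+1/967680 t=3:−1/8709120 = 1/29030400
(3j)²=9/146965 [(5 7 6; 1 -4 3)], sign=-1
⇒ 4πI² = 1620/1356277
I = (+1)√(1620/1356277/(4π)) = 0.00974941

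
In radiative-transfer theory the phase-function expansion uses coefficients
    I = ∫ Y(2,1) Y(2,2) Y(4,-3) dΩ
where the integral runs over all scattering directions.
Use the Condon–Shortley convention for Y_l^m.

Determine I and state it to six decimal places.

-0.238414

Checks pass: Σm=0; 8 even; l₃=4∈[0,4].
(2·2+1)(2·2+1)(2·4+1) = 225
Δ: 0! 4! 4! / 9! → 1/630
sum: t=0:+1/16 = 1/16
3j²(2 2 4; 0 0 0) = Δ·Π!·Σ² = 2/35  (sign +1)
sum: t=0:+1/144 = 1/144
3j²(2 2 4; 1 2 -3) = Δ·Π!·Σ² = 1/18  (sign -1)
combine: 4πI² = 225·2/35·1/18 = 5/7
take √, sign -1: I = -0.23841361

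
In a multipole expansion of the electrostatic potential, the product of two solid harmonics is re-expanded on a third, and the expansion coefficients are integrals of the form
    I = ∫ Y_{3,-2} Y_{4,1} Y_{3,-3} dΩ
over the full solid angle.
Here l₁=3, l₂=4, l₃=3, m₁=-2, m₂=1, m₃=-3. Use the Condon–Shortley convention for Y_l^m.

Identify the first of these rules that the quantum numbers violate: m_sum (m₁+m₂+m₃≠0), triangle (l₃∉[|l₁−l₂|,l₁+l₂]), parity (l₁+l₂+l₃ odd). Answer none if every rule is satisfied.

m_sum

azimuthal sum: -2 + 1 − 3 = -4  ✗
1 ≤ 3 ≤ 7 (triangle on l)
L = 3 + 4 + 3 = 10 (even)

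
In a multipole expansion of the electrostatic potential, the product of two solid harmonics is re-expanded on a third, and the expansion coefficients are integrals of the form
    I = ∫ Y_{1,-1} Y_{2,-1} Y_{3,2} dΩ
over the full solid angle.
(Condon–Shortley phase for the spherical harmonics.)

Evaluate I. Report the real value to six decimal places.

0.261169

m-sum 0 ✓  L=6 even ✓  1≤3≤3 ✓
Π(2lᵢ+1) = 3×5×7 = 105
triangle coeff Δ(1,2,3) = 1/105
Σ_t [0,0]: t=0:+1/4 = 1/4
(3j)²=3/35 [(1 2 3; 0 0 0)], sign=-1
Σ_t [0,0]: t=0:+1/12 = 1/12
(3j)²=2/21 [(1 2 3; -1 -1 2)], sign=-1
⇒ 4πI² = 6/7
I = (+1)√(6/7/(4π)) = 0.26116903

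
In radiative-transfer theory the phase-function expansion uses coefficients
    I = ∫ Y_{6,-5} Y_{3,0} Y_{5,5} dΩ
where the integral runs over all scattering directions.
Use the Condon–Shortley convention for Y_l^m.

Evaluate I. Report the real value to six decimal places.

0.207001

m-sum 0 ✓  L=14 even ✓  3≤5≤9 ✓
Π(2lᵢ+1) = 13×7×11 = 1001
triangle coeff Δ(6,3,5) = 1/675675
Σ_t [1,3]: t=1:−1/8640 t=2:+1/2304 t=3:−1/8640 = 7/34560
(3j)²=7/429 [(6 3 5; 0 0 0)], sign=-1
Σ_t [3,3]: t=3:−1/483840 = -1/483840
(3j)²=3/91 [(6 3 5; -5 0 5)], sign=-1
⇒ 4πI² = 7/13
I = (+1)√(7/13/(4π)) = 0.20700098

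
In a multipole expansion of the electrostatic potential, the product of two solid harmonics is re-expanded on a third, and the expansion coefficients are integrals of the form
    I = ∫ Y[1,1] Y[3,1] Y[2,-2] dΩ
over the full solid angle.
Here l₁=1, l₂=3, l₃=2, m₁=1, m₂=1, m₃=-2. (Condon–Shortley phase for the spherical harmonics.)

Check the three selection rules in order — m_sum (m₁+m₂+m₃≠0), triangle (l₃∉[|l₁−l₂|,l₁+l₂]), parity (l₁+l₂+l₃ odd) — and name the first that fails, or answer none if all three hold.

azimuthal sum: 1 + 1 − 2 = 0  ✓
2 ≤ 2 ≤ 4 (triangle on l)  ✓
L = 1 + 3 + 2 = 6 (even)  ✓

none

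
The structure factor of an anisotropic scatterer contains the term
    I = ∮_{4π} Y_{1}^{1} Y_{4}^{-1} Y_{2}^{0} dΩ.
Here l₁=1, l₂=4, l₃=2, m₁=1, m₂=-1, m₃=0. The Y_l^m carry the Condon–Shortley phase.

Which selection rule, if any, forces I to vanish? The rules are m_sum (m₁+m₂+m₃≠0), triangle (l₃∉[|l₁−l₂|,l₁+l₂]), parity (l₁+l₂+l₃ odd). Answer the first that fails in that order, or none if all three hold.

m₁+m₂+m₃ = 1 − 1 + 0 = 0  ✓
triangle: |1−4|=3 ≤ l₃=2 ≤ 1+4=5  ✗
parity: l₁+l₂+l₃ = 7 is odd

triangle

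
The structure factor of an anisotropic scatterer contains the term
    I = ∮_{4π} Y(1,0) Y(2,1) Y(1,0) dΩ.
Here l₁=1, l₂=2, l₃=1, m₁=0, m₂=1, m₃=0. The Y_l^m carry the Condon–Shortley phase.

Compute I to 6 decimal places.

0 + 1 + 0 = 1 ≠ 0: azimuthal integral kills it; I = 0

0.000000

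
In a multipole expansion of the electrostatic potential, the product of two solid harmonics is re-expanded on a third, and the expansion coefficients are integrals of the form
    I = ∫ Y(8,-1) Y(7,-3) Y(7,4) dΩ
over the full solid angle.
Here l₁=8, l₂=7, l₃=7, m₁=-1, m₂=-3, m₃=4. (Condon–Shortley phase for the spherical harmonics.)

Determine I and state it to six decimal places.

Checks pass: Σm=0; 22 even; l₃=7∈[1,15].
(2·8+1)(2·7+1)(2·7+1) = 3825
Δ: 8! 8! 6! / 23! → 1/22086194130
sum: t=1:−1/18289152000 t=2:+1/248832000 t=3:−1/24883200 t=4:+1/11943936 t=5:−1/24883200 t=6:+1/248832000 t=7:−1/18289152000 = 11/975421440
3j²(8 7 7; 0 0 0) = Δ·Π!·Σ² = 1750/289731  (sign -1)
sum: t=1:−1/7315660800 t=2:+1/348364800 t=3:−1/124416000 t=4:+1/298598400 = -143/73156608000
3j²(8 7 7; -1 -3 4) = Δ·Π!·Σ² = 1716/260015  (sign +1)
combine: 4πI² = 3825·1750/289731·1716/260015 = 495000/3246473
take √, sign -1: I = -0.11015184

-0.110152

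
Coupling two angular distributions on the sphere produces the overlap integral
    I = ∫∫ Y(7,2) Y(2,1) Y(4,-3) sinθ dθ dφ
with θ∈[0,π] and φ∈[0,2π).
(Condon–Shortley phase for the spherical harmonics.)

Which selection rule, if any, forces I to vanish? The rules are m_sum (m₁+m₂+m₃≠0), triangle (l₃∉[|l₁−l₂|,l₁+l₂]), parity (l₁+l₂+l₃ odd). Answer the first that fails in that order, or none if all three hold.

triangle

m₁+m₂+m₃ = 2 + 1 − 3 = 0  ✓
triangle: |7−2|=5 ≤ l₃=4 ≤ 7+2=9  ✗
parity: l₁+l₂+l₃ = 13 is odd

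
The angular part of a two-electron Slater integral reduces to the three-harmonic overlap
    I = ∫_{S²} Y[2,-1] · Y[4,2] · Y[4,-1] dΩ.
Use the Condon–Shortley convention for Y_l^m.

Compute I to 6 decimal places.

Checks pass: Σm=0; 10 even; l₃=4∈[2,6].
(2·2+1)(2·4+1)(2·4+1) = 405
Δ: 2! 2! 6! / 11! → 1/13860
sum: t=0:+1/192 t=1:−1/36 t=2:+1/192 = -5/288
3j²(2 4 4; 0 0 0) = Δ·Π!·Σ² = 20/693  (sign -1)
sum: t=1:−1/240 t=2:+1/96 = 1/160
3j²(2 4 4; -1 2 -1) = Δ·Π!·Σ² = 27/1540  (sign -1)
combine: 4πI² = 405·20/693·27/1540 = 1215/5929
take √, sign +1: I = 0.12770047

0.127700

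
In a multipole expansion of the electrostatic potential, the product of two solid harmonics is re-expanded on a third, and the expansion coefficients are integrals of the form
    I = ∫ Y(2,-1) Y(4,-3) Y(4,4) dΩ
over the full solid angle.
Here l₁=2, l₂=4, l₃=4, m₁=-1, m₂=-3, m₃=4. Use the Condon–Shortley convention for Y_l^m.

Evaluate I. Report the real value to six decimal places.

Rules hold: Σm=0, L=10 even, 2≤4≤6.
N = 5·9·9 = 405
Δ = 2!·2!·6!/11! = 1/13860
Racah Σ t=0..2: t=0:+1/192 t=1:−1/36 t=2:+1/192 = -5/288
⇒ 3j(2 4 4; 0 0 0)² = 20/693, sgn -1
Racah Σ t=1..1: t=1:−1/1440 = -1/1440
⇒ 3j(2 4 4; -1 -3 4)² = 7/165, sgn -1
4πI² = N·(3j₀)²·(3jₘ)² = 60/121
I = +1·√(0.495868/4π) = 0.19864517

0.198645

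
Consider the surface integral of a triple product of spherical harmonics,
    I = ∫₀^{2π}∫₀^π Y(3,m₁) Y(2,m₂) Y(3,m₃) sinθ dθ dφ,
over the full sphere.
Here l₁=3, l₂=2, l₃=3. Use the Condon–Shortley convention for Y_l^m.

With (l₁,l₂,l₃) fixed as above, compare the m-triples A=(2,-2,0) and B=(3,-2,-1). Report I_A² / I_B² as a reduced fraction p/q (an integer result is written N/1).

Same 3,2,3: normalisation and zero-m 3j drop out of the ratio.
A: Δ: 2! 4! 2! / 9! → 1/3780; sum: t=0:+1/24 = 1/24; 3j²(3 2 3; 2 -2 0) = Δ·Π!·Σ² = 1/21  (sign -1)
B: Δ: 2! 4! 2! / 9! → 1/3780; sum: t=0:+1/96 = 1/96; 3j²(3 2 3; 3 -2 -1) = Δ·Π!·Σ² = 1/42  (sign +1)
I_A²/I_B² = (1/21)/(1/42) = 2/1

2/1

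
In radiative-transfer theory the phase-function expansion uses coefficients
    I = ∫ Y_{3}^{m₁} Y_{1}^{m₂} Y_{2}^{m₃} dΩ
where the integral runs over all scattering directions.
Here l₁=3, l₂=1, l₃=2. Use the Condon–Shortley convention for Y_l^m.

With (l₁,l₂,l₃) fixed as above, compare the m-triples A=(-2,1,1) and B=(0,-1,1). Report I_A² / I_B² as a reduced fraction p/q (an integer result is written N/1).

Shared (l₁,l₂,l₃)=(3,1,2): N and (l;000)² cancel in I_A²/I_B².
A: Δ = 2!·4!·0!/7! = 1/105; Racah Σ t=2..2: t=2:+1/12 = 1/12; ⇒ 3j(3 1 2; -2 1 1)² = 2/21, sgn -1
B: Δ = 2!·4!·0!/7! = 1/105; Racah Σ t=0..0: t=0:+1/12 = 1/12; ⇒ 3j(3 1 2; 0 -1 1)² = 1/35, sgn -1
I_A²/I_B² = (2/21)/(1/35) = 10/3

10/3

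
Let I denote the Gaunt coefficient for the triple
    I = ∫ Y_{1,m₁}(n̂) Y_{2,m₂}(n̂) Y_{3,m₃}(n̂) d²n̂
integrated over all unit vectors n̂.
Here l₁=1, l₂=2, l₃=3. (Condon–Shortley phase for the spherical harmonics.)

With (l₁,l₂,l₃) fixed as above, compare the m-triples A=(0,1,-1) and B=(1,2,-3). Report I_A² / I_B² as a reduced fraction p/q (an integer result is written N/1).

l's match ⇒ only the (l;m) 3-j factors differ between A and B.
A: triangle coeff Δ(1,2,3) = 1/105; Σ_t [0,0]: t=0:+1/6 = 1/6; (3j)²=8/105 [(1 2 3; 0 1 -1)], sign=+1
B: triangle coeff Δ(1,2,3) = 1/105; Σ_t [0,0]: t=0:+1/48 = 1/48; (3j)²=1/7 [(1 2 3; 1 2 -3)], sign=+1
I_A²/I_B² = (8/105)/(1/7) = 8/15

8/15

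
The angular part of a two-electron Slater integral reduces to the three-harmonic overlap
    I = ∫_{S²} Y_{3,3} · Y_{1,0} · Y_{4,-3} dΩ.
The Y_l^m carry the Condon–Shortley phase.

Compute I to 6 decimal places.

Rules hold: Σm=0, L=8 even, 2≤4≤4.
N = 7·3·9 = 189
Δ = 0!·6!·2!/9! = 1/252
Racah Σ t=0..0: t=0:+1/36 = 1/36
⇒ 3j(3 1 4; 0 0 0)² = 4/63, sgn +1
Racah Σ t=0..0: t=0:+1/720 = 1/720
⇒ 3j(3 1 4; 3 0 -3)² = 1/36, sgn -1
4πI² = N·(3j₀)²·(3jₘ)² = 1/3
I = -1·√(0.333333/4π) = -0.16286750

-0.162868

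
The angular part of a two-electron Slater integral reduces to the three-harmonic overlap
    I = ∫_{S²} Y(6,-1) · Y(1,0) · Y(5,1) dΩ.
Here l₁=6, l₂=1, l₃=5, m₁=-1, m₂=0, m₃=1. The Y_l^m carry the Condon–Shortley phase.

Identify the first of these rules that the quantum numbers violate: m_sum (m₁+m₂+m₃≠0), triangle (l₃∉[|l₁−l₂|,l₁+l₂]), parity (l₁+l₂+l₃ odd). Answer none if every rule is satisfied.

none

m₁+m₂+m₃ = -1 + 0 + 1 = 0  ✓
triangle: |6−1|=5 ≤ l₃=5 ≤ 6+1=7  ✓
parity: l₁+l₂+l₃ = 12 is even  ✓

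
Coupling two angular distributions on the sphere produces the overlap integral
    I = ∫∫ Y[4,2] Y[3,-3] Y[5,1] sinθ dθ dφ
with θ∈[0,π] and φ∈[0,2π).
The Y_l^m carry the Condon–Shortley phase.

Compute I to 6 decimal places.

Rules hold: Σm=0, L=12 even, 1≤5≤7.
N = 9·7·11 = 693
Δ = 2!·6!·4!/13! = 1/180180
Racah Σ t=0..2: t=0:+1/576 t=1:−1/144 t=2:+1/576 = -1/288
⇒ 3j(4 3 5; 0 0 0)² = 20/1001, sgn +1
Racah Σ t=0..0: t=0:+1/2304 = 1/2304
⇒ 3j(4 3 5; 2 -3 1)² = 75/4004, sgn +1
4πI² = N·(3j₀)²·(3jₘ)² = 3375/13013
I = +1·√(0.259356/4π) = 0.14366244

0.143662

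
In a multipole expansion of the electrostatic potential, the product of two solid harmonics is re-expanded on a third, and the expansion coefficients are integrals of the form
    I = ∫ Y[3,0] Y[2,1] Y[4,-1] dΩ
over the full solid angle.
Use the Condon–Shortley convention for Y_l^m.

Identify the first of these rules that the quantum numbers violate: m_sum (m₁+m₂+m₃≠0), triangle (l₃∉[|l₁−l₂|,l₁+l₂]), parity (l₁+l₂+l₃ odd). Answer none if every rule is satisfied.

Σmᵢ = 0  ✓
l₃∈[|l₁−l₂|,l₁+l₂]=[1,5], have l₃=4  ✓
Σlᵢ = 9 ⇒ odd  ✗

parity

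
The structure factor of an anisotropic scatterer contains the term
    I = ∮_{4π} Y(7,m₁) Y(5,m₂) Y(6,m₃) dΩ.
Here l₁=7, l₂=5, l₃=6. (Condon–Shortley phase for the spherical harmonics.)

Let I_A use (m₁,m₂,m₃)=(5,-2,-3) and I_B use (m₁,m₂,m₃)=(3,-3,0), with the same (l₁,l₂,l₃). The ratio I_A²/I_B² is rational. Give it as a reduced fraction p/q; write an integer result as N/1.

l's match ⇒ only the (l;m) 3-j factors differ between A and B.
A: triangle coeff Δ(7,5,6) = 1/174594420; Σ_t [0,2]: t=0:+1/6220800 t=1:−1/2419200 t=2:+1/11612160 = -29/174182400; (3j)²=841/83980 [(7 5 6; 5 -2 -3)], sign=+1
B: triangle coeff Δ(7,5,6) = 1/174594420; Σ_t [0,2]: t=0:+1/1658880 t=1:−1/518400 t=2:+1/1658880 = -1/1382400; (3j)²=504/46189 [(7 5 6; 3 -3 0)], sign=-1
I_A²/I_B² = (841/83980)/(504/46189) = 9251/10080

9251/10080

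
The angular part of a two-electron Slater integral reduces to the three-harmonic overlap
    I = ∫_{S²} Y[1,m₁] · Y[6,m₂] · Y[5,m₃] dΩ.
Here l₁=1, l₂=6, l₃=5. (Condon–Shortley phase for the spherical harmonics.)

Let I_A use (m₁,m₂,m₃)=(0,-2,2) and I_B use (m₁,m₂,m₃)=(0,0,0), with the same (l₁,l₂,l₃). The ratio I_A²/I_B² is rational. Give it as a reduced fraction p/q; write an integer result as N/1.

Shared (l₁,l₂,l₃)=(1,6,5): N and (l;000)² cancel in I_A²/I_B².
A: Δ = 2!·0!·10!/13! = 1/858; Racah Σ t=1..1: t=1:−1/30240 = -1/30240; ⇒ 3j(1 6 5; 0 -2 2)² = 16/429, sgn +1
B: Δ = 2!·0!·10!/13! = 1/858; Racah Σ t=1..1: t=1:−1/14400 = -1/14400; ⇒ 3j(1 6 5; 0 0 0)² = 6/143, sgn +1
I_A²/I_B² = (16/429)/(6/143) = 8/9

8/9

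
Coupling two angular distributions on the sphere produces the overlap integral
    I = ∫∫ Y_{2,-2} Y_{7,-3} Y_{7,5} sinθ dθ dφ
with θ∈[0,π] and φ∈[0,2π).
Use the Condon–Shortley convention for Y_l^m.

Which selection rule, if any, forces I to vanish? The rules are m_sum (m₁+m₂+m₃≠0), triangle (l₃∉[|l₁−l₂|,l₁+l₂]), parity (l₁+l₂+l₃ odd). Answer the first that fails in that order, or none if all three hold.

m₁+m₂+m₃ = -2 − 3 + 5 = 0  ✓
triangle: |2−7|=5 ≤ l₃=7 ≤ 2+7=9  ✓
parity: l₁+l₂+l₃ = 16 is even  ✓

none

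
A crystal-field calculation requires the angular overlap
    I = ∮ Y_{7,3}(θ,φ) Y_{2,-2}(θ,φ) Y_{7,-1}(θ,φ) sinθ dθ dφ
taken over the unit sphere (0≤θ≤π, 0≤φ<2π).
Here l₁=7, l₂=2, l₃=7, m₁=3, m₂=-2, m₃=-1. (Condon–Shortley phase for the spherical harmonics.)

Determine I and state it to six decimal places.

Rules hold: Σm=0, L=16 even, 5≤7≤9.
N = 15·5·15 = 1125
Δ = 2!·12!·2!/17! = 1/185640
Racah Σ t=0..2: t=0:+1/2419200 t=1:−1/518400 t=2:+1/2419200 = -1/907200
⇒ 3j(7 2 7; 0 0 0)² = 56/3315, sgn +1
Racah Σ t=0..0: t=0:+1/3870720 = 1/3870720
⇒ 3j(7 2 7; 3 -2 -1)² = 135/6188, sgn +1
4πI² = N·(3j₀)²·(3jₘ)² = 20250/48841
I = +1·√(0.414611/4π) = 0.18164160

0.181642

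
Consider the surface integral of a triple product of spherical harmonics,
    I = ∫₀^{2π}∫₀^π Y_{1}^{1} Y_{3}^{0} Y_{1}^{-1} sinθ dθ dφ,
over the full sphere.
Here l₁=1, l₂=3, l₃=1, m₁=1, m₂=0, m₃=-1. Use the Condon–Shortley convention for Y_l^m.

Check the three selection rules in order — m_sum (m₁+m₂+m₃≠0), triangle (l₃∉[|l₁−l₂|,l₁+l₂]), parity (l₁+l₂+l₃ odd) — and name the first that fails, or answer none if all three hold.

Σmᵢ = 0  ✓
l₃∈[|l₁−l₂|,l₁+l₂]=[2,4], have l₃=1  ✗
Σlᵢ = 5 ⇒ odd

triangle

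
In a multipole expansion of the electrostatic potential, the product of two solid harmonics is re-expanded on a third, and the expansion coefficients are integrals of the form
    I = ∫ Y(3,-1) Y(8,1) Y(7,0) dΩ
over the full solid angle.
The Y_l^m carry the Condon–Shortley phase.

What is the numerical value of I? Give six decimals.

Checks pass: Σm=0; 18 even; l₃=7∈[5,11].
(2·3+1)(2·8+1)(2·7+1) = 1785
Δ: 4! 2! 12! / 19! → 1/5290740
sum: t=1:−1/7257600 t=2:+1/2073600 t=3:−1/7257600 = 1/4838400
3j²(3 8 7; 0 0 0) = Δ·Π!·Σ² = 252/20995  (sign -1)
sum: t=2:+1/4838400 t=3:−1/3110400 t=4:+1/29030400 = -1/12441600
3j²(3 8 7; -1 1 0) = Δ·Π!·Σ² = 343/125970  (sign +1)
combine: 4πI² = 1785·252/20995·343/125970 = 302526/5185765
take √, sign -1: I = -0.06813496

-0.068135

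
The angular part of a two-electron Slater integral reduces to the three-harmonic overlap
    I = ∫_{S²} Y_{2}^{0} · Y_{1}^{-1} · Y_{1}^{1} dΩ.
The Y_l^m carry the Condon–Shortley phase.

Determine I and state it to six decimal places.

0.126157

Rules hold: Σm=0, L=4 even, 1≤1≤3.
N = 5·3·3 = 45
Δ = 2!·2!·0!/5! = 1/30
Racah Σ t=1..1: t=1:−1/1 = -1/1
⇒ 3j(2 1 1; 0 0 0)² = 2/15, sgn +1
Racah Σ t=0..0: t=0:+1/4 = 1/4
⇒ 3j(2 1 1; 0 -1 1)² = 1/30, sgn +1
4πI² = N·(3j₀)²·(3jₘ)² = 1/5
I = +1·√(0.2/4π) = 0.12615663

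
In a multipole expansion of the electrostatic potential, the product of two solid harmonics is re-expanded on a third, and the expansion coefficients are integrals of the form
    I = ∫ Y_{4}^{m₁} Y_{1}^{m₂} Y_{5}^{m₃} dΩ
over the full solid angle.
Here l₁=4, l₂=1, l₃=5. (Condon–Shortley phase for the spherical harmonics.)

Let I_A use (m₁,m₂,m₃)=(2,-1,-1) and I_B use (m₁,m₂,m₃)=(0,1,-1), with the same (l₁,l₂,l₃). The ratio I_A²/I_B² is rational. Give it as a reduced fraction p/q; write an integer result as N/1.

Same 4,1,5: normalisation and zero-m 3j drop out of the ratio.
A: Δ: 0! 8! 2! / 11! → 1/495; sum: t=0:+1/2880 = 1/2880; 3j²(4 1 5; 2 -1 -1) = Δ·Π!·Σ² = 2/165  (sign +1)
B: Δ: 0! 8! 2! / 11! → 1/495; sum: t=0:+1/1152 = 1/1152; 3j²(4 1 5; 0 1 -1) = Δ·Π!·Σ² = 1/33  (sign +1)
I_A²/I_B² = (2/165)/(1/33) = 2/5

2/5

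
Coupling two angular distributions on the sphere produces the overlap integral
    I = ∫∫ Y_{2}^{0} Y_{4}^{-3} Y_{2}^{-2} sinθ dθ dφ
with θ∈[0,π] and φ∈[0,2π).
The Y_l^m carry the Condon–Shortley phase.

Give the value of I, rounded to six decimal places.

0 − 3 − 2 = -5 ≠ 0: azimuthal integral kills it; I = 0

0.000000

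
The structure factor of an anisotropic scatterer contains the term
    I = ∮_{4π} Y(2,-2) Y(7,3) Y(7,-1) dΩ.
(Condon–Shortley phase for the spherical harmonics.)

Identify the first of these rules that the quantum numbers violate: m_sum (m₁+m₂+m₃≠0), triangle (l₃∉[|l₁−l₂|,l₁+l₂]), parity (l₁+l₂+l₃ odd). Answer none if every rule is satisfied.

Σmᵢ = 0  ✓
l₃∈[|l₁−l₂|,l₁+l₂]=[5,9], have l₃=7  ✓
Σlᵢ = 16 ⇒ even  ✓

none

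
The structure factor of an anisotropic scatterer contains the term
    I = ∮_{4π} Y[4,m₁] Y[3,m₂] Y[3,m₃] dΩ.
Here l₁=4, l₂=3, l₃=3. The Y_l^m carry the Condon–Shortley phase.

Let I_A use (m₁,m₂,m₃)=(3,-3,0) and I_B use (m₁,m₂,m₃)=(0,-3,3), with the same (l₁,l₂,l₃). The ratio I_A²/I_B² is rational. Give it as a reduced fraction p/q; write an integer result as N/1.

7/1

l's match ⇒ only the (l;m) 3-j factors differ between A and B.
A: triangle coeff Δ(4,3,3) = 1/34650; Σ_t [0,0]: t=0:+1/288 = 1/288; (3j)²=1/22 [(4 3 3; 3 -3 0)], sign=-1
B: triangle coeff Δ(4,3,3) = 1/34650; Σ_t [0,0]: t=0:+1/1152 = 1/1152; (3j)²=1/154 [(4 3 3; 0 -3 3)], sign=+1
I_A²/I_B² = (1/22)/(1/154) = 7/1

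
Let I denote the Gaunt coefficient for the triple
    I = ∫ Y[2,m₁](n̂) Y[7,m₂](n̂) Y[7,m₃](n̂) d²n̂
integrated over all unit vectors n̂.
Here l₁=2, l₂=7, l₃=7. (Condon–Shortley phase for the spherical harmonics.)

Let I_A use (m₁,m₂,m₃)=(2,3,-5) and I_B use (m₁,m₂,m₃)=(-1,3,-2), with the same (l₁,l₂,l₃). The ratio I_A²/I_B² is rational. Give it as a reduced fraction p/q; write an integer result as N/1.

l's match ⇒ only the (l;m) 3-j factors differ between A and B.
A: triangle coeff Δ(2,7,7) = 1/185640; Σ_t [0,0]: t=0:+1/29030400 = 1/29030400; (3j)²=99/7735 [(2 7 7; 2 3 -5)], sign=+1
B: triangle coeff Δ(2,7,7) = 1/185640; Σ_t [1,2]: t=1:−1/4354560 t=2:+1/1935360 = 1/3483648; (3j)²=125/12376 [(2 7 7; -1 3 -2)], sign=-1
I_A²/I_B² = (99/7735)/(125/12376) = 792/625

792/625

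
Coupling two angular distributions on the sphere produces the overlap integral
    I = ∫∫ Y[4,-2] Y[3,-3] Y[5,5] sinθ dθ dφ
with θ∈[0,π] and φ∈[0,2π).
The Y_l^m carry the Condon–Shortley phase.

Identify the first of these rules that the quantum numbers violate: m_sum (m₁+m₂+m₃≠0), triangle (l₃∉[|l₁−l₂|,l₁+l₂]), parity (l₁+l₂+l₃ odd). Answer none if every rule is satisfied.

none

m₁+m₂+m₃ = -2 − 3 + 5 = 0  ✓
triangle: |4−3|=1 ≤ l₃=5 ≤ 4+3=7  ✓
parity: l₁+l₂+l₃ = 12 is even  ✓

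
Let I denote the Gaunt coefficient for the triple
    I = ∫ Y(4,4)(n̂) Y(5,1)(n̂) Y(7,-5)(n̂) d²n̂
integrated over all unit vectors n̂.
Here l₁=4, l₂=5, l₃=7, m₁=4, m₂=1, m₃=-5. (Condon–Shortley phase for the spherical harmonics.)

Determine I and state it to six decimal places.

0.195759

Checks pass: Σm=0; 16 even; l₃=7∈[1,9].
(2·4+1)(2·5+1)(2·7+1) = 1485
Δ: 2! 6! 8! / 17! → 1/6126120
sum: t=0:+1/69120 t=1:−1/20736 t=2:+1/69120 = -1/51840
3j²(4 5 7; 0 0 0) = Δ·Π!·Σ² = 280/21879  (sign +1)
sum: t=0:+1/2073600 = 1/2073600
3j²(4 5 7; 4 1 -5) = Δ·Π!·Σ² = 28/1105  (sign +1)
combine: 4πI² = 1485·280/21879·28/1105 = 23520/48841
take √, sign +1: I = 0.19575887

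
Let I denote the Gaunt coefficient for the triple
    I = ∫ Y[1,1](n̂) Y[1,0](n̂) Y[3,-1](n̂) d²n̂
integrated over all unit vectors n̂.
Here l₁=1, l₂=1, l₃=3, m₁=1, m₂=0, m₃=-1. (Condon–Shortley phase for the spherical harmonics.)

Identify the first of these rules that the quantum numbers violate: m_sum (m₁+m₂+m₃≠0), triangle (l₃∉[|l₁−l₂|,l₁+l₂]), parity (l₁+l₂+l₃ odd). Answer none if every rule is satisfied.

triangle

azimuthal sum: 1 + 0 − 1 = 0  ✓
0 ≤ 3 ≤ 2 (triangle on l)  ✗
L = 1 + 1 + 3 = 5 (odd)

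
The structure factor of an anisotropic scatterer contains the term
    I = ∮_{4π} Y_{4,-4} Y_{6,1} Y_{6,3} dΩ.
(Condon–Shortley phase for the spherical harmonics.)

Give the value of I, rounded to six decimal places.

-0.167630

Checks pass: Σm=0; 16 even; l₃=6∈[2,10].
(2·4+1)(2·6+1)(2·6+1) = 1521
Δ: 4! 4! 8! / 17! → 1/15315300
sum: t=0:+1/829440 t=1:−1/25920 t=2:+1/9216 t=3:−1/25920 t=4:+1/829440 = 7/207360
3j²(4 6 6; 0 0 0) = Δ·Π!·Σ² = 28/2431  (sign +1)
sum: t=4:+1/414720 = 1/414720
3j²(4 6 6; -4 1 3) = Δ·Π!·Σ² = 49/2431  (sign -1)
combine: 4πI² = 1521·28/2431·49/2431 = 12348/34969
take √, sign -1: I = -0.16763001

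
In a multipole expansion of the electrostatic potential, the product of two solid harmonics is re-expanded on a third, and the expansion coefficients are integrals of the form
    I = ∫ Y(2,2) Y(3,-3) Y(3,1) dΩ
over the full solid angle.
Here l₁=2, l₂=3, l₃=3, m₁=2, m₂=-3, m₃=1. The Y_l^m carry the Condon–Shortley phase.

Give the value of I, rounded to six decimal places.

Rules hold: Σm=0, L=8 even, 1≤3≤5.
N = 5·7·7 = 245
Δ = 2!·2!·4!/9! = 1/3780
Racah Σ t=0..2: t=0:+1/24 t=1:−1/4 t=2:+1/24 = -1/6
⇒ 3j(2 3 3; 0 0 0)² = 4/105, sgn +1
Racah Σ t=0..0: t=0:+1/96 = 1/96
⇒ 3j(2 3 3; 2 -3 1)² = 1/42, sgn +1
4πI² = N·(3j₀)²·(3jₘ)² = 2/9
I = +1·√(0.222222/4π) = 0.13298076

0.132981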